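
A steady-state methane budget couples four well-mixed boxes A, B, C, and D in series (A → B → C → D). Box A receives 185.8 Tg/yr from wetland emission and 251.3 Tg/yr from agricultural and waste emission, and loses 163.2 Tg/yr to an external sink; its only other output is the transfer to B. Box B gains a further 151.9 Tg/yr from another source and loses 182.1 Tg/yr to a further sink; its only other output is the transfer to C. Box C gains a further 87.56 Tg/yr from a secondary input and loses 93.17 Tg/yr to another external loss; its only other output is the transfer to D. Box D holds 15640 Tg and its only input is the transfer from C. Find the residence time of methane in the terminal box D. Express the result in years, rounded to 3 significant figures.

Box A: F(A→B) = (185.8 + 251.3) − 163.2 = 273.90 Tg/yr.
Box B: F(B→C) = (273.90 + 151.9) − 182.1 = 243.70 Tg/yr.
Box C: F(C→D) = (243.70 + 87.56) − 93.17 = 238.09 Tg/yr.
Box D throughput = its input = 238.09 Tg/yr; τ = 15640 / 238.09 = 65.69 yr.

65.7 yr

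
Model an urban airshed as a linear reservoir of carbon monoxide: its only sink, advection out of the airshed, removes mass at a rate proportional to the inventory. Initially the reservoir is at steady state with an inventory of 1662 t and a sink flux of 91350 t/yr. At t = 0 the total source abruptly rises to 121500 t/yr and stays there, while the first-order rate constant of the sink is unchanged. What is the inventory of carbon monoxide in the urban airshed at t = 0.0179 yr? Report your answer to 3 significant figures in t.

2010 t

τ = M₀/F₀ = 1662/91350 = 0.01819 yr; rate constant k = 1/τ.
New steady state M_∞ = F₁/k = F₁·τ = 121500 × 0.01819 = 2210.5 t.
M(t) = M_∞ + (M₀ − M_∞)·e^(−t/τ); t/τ = 0.0179/0.01819 = 0.9839, so e^(−t/τ) = 0.3739.
M(t) = 2210.5 − 548.5 × 0.3739 = 2005.5 t.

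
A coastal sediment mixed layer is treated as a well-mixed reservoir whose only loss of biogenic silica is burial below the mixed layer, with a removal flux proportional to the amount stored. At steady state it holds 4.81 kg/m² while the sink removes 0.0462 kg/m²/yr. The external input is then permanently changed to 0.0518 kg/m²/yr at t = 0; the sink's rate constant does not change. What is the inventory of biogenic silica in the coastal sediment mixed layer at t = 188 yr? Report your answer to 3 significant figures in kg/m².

Residence time τ = M₀/F₀ = 104.1 yr. The eventual steady state is M_∞ = M₀·(F₁/F₀) = 4.81 × 0.0518/0.0462 = 5.3930 kg/m².
The anomaly ΔM(t) = M(t) − M_∞ decays as ΔM₀·e^(−t/τ) with ΔM₀ = 4.81 − 5.3930 = −0.5830 kg/m².
At t = 188 yr, e^(−t/τ) = e^(−1.806) = 0.1644, so ΔM = −0.09582 kg/m² and M = 5.3930 − 0.09582 = 5.2972 kg/m².

5.30 kg/m²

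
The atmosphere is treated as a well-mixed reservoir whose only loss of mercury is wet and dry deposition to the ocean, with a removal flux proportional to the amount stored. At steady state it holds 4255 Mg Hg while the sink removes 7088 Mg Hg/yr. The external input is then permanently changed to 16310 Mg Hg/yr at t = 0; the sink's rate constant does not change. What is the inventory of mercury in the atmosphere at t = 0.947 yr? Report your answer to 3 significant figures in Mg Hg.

Residence time τ = M₀/F₀ = 0.6003 yr. The eventual steady state is M_∞ = M₀·(F₁/F₀) = 4255 × 16310/7088 = 9791.1 Mg Hg.
The anomaly ΔM(t) = M(t) − M_∞ decays as ΔM₀·e^(−t/τ) with ΔM₀ = 4255 − 9791.1 = −5536 Mg Hg.
At t = 0.947 yr, e^(−t/τ) = e^(−1.578) = 0.2065, so ΔM = −1143 Mg Hg and M = 9791.1 − 1143 = 8647.9 Mg Hg.

8650 Mg Hg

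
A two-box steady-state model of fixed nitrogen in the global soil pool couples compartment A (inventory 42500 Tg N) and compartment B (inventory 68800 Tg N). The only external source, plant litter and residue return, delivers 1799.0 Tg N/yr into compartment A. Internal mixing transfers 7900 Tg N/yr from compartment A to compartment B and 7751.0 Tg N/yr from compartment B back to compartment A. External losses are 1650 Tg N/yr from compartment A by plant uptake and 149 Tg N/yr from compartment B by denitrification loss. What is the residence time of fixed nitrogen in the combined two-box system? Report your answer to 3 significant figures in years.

61.9 yr

Treat the two boxes together as one reservoir: the mixing fluxes between them are internal recycling, so τ = ΣM / Σ(external losses).
M_total = 42500 + 68800 = 111300 Tg N.
ΣF_external_out = 1650 + 149 = 1799.0 Tg N/yr.
τ = M_total / ΣF_ext = 111300 / 1799.0 = 61.87 yr.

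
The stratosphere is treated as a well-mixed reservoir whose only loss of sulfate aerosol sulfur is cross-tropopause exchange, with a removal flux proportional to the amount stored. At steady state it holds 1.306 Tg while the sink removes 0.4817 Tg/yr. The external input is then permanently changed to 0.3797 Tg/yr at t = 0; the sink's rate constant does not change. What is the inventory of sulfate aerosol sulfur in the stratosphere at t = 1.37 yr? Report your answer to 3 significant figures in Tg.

The sink rate constant is k = F₀/M₀ = 0.4817/1.306 = 0.3688 yr⁻¹.
Solving dM/dt = F₁ − kM with M(0) = M₀ gives M(t) = F₁/k + (M₀ − F₁/k)·e^(−kt).
F₁/k = 0.3797/0.3688 = 1.0295 Tg; kt = 0.3688 × 1.37 = 0.5053, e^(−kt) = 0.6033.
M(1.37) = 1.0295 + (1.306 − 1.0295) × 0.6033 = 1.0295 + 0.1668 = 1.1963 Tg.

1.20 Tg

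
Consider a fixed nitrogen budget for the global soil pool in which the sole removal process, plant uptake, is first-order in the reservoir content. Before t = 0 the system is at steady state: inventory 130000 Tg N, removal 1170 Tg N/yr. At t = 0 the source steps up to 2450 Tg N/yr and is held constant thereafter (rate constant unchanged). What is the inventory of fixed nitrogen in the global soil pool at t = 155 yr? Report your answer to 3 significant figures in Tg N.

Residence time τ = M₀/F₀ = 111.1 yr. The eventual steady state is M_∞ = M₀·(F₁/F₀) = 130000 × 2450/1170 = 272220 Tg N.
The anomaly ΔM(t) = M(t) − M_∞ decays as ΔM₀·e^(−t/τ) with ΔM₀ = 130000 − 272220 = −142200 Tg N.
At t = 155 yr, e^(−t/τ) = e^(−1.395) = 0.2478, so ΔM = −35250 Tg N and M = 272220 − 35250 = 236970 Tg N.

237000 Tg N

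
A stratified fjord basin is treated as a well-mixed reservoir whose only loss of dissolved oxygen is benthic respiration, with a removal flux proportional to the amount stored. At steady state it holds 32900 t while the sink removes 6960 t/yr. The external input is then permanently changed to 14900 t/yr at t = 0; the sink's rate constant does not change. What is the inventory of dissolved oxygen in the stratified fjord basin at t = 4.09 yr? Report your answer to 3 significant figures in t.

The sink rate constant is k = F₀/M₀ = 6960/32900 = 0.2116 yr⁻¹.
Solving dM/dt = F₁ − kM with M(0) = M₀ gives M(t) = F₁/k + (M₀ − F₁/k)·e^(−kt).
F₁/k = 14900/0.2116 = 70432 t; kt = 0.2116 × 4.09 = 0.8652, e^(−kt) = 0.4210.
M(4.09) = 70432 + (32900 − 70432) × 0.4210 = 70432 − 15800 = 54633 t.

54600 t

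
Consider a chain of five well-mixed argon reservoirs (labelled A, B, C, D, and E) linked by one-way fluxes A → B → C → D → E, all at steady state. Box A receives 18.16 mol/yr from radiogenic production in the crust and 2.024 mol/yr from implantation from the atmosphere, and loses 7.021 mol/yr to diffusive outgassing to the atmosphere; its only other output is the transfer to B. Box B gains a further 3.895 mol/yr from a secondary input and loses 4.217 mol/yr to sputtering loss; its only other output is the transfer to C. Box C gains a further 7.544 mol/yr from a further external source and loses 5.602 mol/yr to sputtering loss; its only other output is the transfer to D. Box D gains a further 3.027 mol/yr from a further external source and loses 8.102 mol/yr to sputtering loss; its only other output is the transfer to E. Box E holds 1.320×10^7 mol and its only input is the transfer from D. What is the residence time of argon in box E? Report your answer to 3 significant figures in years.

1.36×10^6 yr

Box A: F(A→B) = (18.16 + 2.024) − 7.021 = 13.163 mol/yr.
Box B: F(B→C) = (13.163 + 3.895) − 4.217 = 12.841 mol/yr.
Box C: F(C→D) = (12.841 + 7.544) − 5.602 = 14.783 mol/yr.
Box D: F(D→E) = (14.783 + 3.027) − 8.102 = 9.7080 mol/yr.
Box E throughput = its input = 9.7080 mol/yr; τ = 1.320×10^7 / 9.7080 = 1.360×10^6 yr.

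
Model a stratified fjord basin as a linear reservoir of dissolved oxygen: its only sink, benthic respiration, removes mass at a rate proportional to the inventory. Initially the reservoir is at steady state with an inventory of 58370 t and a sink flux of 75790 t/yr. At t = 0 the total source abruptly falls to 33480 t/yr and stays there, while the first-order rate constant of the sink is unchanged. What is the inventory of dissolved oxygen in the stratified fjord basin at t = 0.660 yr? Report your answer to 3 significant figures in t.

τ = M₀/F₀ = 58370/75790 = 0.7702 yr; rate constant k = 1/τ.
New steady state M_∞ = F₁/k = F₁·τ = 33480 × 0.7702 = 25785 t.
M(t) = M_∞ + (M₀ − M_∞)·e^(−t/τ); t/τ = 0.660/0.7702 = 0.8570, so e^(−t/τ) = 0.4244.
M(t) = 25785 + 32590 × 0.4244 = 39615 t.

39600 t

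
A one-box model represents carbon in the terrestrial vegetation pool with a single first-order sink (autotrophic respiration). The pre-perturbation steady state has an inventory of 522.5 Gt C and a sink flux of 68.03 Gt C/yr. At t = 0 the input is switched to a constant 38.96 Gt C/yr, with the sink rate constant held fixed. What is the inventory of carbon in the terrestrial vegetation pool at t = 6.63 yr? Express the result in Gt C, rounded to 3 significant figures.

393 Gt C

The sink rate constant is k = F₀/M₀ = 68.03/522.5 = 0.1302 yr⁻¹.
Solving dM/dt = F₁ − kM with M(0) = M₀ gives M(t) = F₁/k + (M₀ − F₁/k)·e^(−kt).
F₁/k = 38.96/0.1302 = 299.23 Gt C; kt = 0.1302 × 6.63 = 0.8632, e^(−kt) = 0.4218.
M(6.63) = 299.23 + (522.5 − 299.23) × 0.4218 = 299.23 + 94.17 = 393.40 Gt C.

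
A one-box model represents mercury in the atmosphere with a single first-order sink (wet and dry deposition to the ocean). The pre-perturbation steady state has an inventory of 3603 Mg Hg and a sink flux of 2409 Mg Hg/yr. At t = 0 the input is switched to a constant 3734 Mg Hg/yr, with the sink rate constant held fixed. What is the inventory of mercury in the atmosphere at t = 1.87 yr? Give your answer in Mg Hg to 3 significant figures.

The sink rate constant is k = F₀/M₀ = 2409/3603 = 0.6686 yr⁻¹.
Solving dM/dt = F₁ − kM with M(0) = M₀ gives M(t) = F₁/k + (M₀ − F₁/k)·e^(−kt).
F₁/k = 3734/0.6686 = 5584.7 Mg Hg; kt = 0.6686 × 1.87 = 1.250, e^(−kt) = 0.2864.
M(1.87) = 5584.7 + (3603 − 5584.7) × 0.2864 = 5584.7 − 567.6 = 5017.1 Mg Hg.

5020 Mg Hg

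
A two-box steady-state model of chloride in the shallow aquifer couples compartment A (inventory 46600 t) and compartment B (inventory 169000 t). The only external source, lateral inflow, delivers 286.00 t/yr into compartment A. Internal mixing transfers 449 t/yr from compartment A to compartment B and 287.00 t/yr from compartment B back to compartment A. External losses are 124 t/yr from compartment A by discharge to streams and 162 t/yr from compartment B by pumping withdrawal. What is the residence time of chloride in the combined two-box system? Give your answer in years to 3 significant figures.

754 yr

Residence time in the combined system uses the total inventory and the total *external* removal — internal exchanges between the two boxes cancel.
M_total = 46600 + 169000 = 215600 t.
ΣF_external_out = 124 + 162 = 286.00 t/yr.
τ = M_total / ΣF_ext = 215600 / 286.00 = 753.8 yr.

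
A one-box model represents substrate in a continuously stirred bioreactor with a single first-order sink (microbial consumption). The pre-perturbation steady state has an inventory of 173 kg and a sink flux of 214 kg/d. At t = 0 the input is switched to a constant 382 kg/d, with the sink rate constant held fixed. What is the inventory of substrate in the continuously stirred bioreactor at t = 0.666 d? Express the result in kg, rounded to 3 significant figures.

The sink rate constant is k = F₀/M₀ = 214/173 = 1.237 d⁻¹.
Solving dM/dt = F₁ − kM with M(0) = M₀ gives M(t) = F₁/k + (M₀ − F₁/k)·e^(−kt).
F₁/k = 382/1.237 = 308.81 kg; kt = 1.237 × 0.666 = 0.8238, e^(−kt) = 0.4387.
M(0.666) = 308.81 + (173 − 308.81) × 0.4387 = 308.81 − 59.59 = 249.23 kg.

249 kg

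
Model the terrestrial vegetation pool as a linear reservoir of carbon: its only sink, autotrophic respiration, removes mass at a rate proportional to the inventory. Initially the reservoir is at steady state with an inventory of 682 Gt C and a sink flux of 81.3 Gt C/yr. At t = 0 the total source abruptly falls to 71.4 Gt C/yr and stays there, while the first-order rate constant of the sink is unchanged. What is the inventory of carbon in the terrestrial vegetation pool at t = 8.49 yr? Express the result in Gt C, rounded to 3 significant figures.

The sink rate constant is k = F₀/M₀ = 81.3/682 = 0.1192 yr⁻¹.
Solving dM/dt = F₁ − kM with M(0) = M₀ gives M(t) = F₁/k + (M₀ − F₁/k)·e^(−kt).
F₁/k = 71.4/0.1192 = 598.95 Gt C; kt = 0.1192 × 8.49 = 1.012, e^(−kt) = 0.3635.
M(8.49) = 598.95 + (682 − 598.95) × 0.3635 = 598.95 + 30.18 = 629.14 Gt C.

629 Gt C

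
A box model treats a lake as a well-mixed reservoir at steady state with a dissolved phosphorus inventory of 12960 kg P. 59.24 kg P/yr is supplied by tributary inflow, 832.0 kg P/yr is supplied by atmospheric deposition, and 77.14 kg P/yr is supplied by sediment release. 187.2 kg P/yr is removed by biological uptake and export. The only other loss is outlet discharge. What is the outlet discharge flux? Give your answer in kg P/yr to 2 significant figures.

At steady state ΣF_in = ΣF_out.
ΣF_in = 59.24 + 832.0 + 77.14 = 968.38 kg P/yr.
Outlet discharge flux = ΣF_in − (187.2) = 968.38 − 187.2 = 781.2 kg P/yr.

780 kg P/yr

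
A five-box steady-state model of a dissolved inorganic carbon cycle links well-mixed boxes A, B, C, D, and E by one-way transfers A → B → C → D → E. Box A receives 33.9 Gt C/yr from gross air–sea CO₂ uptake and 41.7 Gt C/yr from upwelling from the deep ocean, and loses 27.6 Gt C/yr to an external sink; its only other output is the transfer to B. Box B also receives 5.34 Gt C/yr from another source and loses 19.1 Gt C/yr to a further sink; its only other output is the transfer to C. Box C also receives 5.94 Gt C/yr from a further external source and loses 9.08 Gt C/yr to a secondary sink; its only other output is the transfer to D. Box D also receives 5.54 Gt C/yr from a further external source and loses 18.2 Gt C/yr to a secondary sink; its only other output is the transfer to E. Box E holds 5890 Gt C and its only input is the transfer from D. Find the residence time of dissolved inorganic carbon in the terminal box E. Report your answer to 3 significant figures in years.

319 yr

Box A: F(A→B) = (33.9 + 41.7) − 27.6 = 48.000 Gt C/yr.
Box B: F(B→C) = (48.000 + 5.34) − 19.1 = 34.240 Gt C/yr.
Box C: F(C→D) = (34.240 + 5.94) − 9.08 = 31.100 Gt C/yr.
Box D: F(D→E) = (31.100 + 5.54) − 18.2 = 18.440 Gt C/yr.
Box E throughput = its input = 18.440 Gt C/yr; τ = 5890 / 18.440 = 319.4 yr.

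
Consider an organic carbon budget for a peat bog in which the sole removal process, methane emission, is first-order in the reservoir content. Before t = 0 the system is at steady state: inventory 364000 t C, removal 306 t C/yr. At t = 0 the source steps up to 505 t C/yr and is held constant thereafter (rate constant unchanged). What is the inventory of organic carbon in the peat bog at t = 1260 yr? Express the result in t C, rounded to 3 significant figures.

Residence time τ = M₀/F₀ = 1190 yr. The eventual steady state is M_∞ = M₀·(F₁/F₀) = 364000 × 505/306 = 600720 t C.
The anomaly ΔM(t) = M(t) − M_∞ decays as ΔM₀·e^(−t/τ) with ΔM₀ = 364000 − 600720 = −236700 t C.
At t = 1260 yr, e^(−t/τ) = e^(−1.059) = 0.3467, so ΔM = −82080 t C and M = 600720 − 82080 = 518640 t C.

519000 t C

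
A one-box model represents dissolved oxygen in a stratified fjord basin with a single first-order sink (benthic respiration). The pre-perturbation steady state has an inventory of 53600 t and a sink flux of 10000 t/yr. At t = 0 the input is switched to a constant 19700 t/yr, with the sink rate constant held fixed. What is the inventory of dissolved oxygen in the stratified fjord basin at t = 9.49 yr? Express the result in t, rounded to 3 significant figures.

τ = M₀/F₀ = 53600/10000 = 5.360 yr; rate constant k = 1/τ.
New steady state M_∞ = F₁/k = F₁·τ = 19700 × 5.360 = 105590 t.
M(t) = M_∞ + (M₀ − M_∞)·e^(−t/τ); t/τ = 9.49/5.360 = 1.771, so e^(−t/τ) = 0.1702.
M(t) = 105590 − 51990 × 0.1702 = 96741 t.

96700 t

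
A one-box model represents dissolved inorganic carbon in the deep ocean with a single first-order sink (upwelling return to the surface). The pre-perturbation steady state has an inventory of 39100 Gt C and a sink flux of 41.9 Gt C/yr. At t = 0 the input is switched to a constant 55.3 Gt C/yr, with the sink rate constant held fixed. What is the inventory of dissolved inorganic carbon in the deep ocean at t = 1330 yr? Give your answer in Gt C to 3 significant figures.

48600 Gt C

The sink rate constant is k = F₀/M₀ = 41.9/39100 = 0.001072 yr⁻¹.
Solving dM/dt = F₁ − kM with M(0) = M₀ gives M(t) = F₁/k + (M₀ − F₁/k)·e^(−kt).
F₁/k = 55.3/0.001072 = 51605 Gt C; kt = 0.001072 × 1330 = 1.425, e^(−kt) = 0.2405.
M(1330) = 51605 + (39100 − 51605) × 0.2405 = 51605 − 3007 = 48598 Gt C.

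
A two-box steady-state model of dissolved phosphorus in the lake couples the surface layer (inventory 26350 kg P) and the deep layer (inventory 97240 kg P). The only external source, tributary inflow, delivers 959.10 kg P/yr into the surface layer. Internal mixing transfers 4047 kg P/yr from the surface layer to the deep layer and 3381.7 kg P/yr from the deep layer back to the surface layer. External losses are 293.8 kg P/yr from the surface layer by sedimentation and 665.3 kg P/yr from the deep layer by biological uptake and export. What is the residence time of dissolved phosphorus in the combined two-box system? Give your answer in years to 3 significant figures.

129 yr

Treat the two boxes together as one reservoir: the mixing fluxes between them are internal recycling, so τ = ΣM / Σ(external losses).
M_total = 26350 + 97240 = 123590 kg P.
ΣF_external_out = 293.8 + 665.3 = 959.10 kg P/yr.
τ = M_total / ΣF_ext = 123590 / 959.10 = 128.9 yr.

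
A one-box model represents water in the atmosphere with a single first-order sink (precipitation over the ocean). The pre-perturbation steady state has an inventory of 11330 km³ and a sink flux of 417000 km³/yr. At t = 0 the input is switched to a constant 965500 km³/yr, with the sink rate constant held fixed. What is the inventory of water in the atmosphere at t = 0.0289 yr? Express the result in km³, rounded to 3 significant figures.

Residence time τ = M₀/F₀ = 0.02717 yr. The eventual steady state is M_∞ = M₀·(F₁/F₀) = 11330 × 965500/417000 = 26233 km³.
The anomaly ΔM(t) = M(t) − M_∞ decays as ΔM₀·e^(−t/τ) with ΔM₀ = 11330 − 26233 = −14900 km³.
At t = 0.0289 yr, e^(−t/τ) = e^(−1.064) = 0.3452, so ΔM = −5144 km³ and M = 26233 − 5144 = 21089 km³.

21100 km³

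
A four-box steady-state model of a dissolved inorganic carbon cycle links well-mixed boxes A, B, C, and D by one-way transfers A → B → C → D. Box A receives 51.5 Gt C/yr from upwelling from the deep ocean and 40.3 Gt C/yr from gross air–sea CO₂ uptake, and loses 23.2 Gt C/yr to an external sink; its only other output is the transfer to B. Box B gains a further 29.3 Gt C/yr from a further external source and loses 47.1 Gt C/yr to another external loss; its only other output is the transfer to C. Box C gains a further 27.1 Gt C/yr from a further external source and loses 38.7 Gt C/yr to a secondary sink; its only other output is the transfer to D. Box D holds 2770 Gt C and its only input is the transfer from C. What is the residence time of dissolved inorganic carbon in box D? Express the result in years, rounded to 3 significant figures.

70.7 yr

Box A: F(A→B) = (51.5 + 40.3) − 23.2 = 68.600 Gt C/yr.
Box B: F(B→C) = (68.600 + 29.3) − 47.1 = 50.800 Gt C/yr.
Box C: F(C→D) = (50.800 + 27.1) − 38.7 = 39.200 Gt C/yr.
Box D throughput = its input = 39.200 Gt C/yr; τ = 2770 / 39.200 = 70.66 yr.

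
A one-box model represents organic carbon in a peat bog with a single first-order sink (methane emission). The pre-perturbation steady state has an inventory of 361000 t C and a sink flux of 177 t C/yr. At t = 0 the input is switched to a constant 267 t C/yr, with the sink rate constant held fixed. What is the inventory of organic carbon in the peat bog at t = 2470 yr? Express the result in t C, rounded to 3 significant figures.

490000 t C

Residence time τ = M₀/F₀ = 2040 yr. The eventual steady state is M_∞ = M₀·(F₁/F₀) = 361000 × 267/177 = 544560 t C.
The anomaly ΔM(t) = M(t) − M_∞ decays as ΔM₀·e^(−t/τ) with ΔM₀ = 361000 − 544560 = −183600 t C.
At t = 2470 yr, e^(−t/τ) = e^(−1.211) = 0.2979, so ΔM = −54680 t C and M = 544560 − 54680 = 489880 t C.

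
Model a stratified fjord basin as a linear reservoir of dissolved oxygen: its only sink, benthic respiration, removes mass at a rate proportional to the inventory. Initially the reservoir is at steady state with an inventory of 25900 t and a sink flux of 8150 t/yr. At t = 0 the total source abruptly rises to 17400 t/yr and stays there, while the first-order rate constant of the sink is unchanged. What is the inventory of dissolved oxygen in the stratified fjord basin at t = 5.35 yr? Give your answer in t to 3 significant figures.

49800 t

Residence time τ = M₀/F₀ = 3.178 yr. The eventual steady state is M_∞ = M₀·(F₁/F₀) = 25900 × 17400/8150 = 55296 t.
The anomaly ΔM(t) = M(t) − M_∞ decays as ΔM₀·e^(−t/τ) with ΔM₀ = 25900 − 55296 = −29400 t.
At t = 5.35 yr, e^(−t/τ) = e^(−1.683) = 0.1857, so ΔM = −5459 t and M = 55296 − 5459 = 49836 t.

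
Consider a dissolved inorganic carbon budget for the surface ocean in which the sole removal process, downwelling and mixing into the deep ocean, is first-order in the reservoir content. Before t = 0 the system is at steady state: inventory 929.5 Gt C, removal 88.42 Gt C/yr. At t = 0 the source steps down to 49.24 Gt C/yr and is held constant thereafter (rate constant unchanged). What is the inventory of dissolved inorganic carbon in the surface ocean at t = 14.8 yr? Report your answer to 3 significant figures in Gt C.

The sink rate constant is k = F₀/M₀ = 88.42/929.5 = 0.09513 yr⁻¹.
Solving dM/dt = F₁ − kM with M(0) = M₀ gives M(t) = F₁/k + (M₀ − F₁/k)·e^(−kt).
F₁/k = 49.24/0.09513 = 517.63 Gt C; kt = 0.09513 × 14.8 = 1.408, e^(−kt) = 0.2447.
M(14.8) = 517.63 + (929.5 − 517.63) × 0.2447 = 517.63 + 100.8 = 618.40 Gt C.

618 Gt C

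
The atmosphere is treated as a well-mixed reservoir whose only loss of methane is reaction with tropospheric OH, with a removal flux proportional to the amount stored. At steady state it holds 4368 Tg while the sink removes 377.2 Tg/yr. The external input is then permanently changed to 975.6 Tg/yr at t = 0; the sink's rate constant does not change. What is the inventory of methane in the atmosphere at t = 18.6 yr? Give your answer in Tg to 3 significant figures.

τ = M₀/F₀ = 4368/377.2 = 11.58 yr; rate constant k = 1/τ.
New steady state M_∞ = F₁/k = F₁·τ = 975.6 × 11.58 = 11298 Tg.
M(t) = M_∞ + (M₀ − M_∞)·e^(−t/τ); t/τ = 18.6/11.58 = 1.606, so e^(−t/τ) = 0.2006.
M(t) = 11298 − 6930 × 0.2006 = 9907.1 Tg.

9910 Tg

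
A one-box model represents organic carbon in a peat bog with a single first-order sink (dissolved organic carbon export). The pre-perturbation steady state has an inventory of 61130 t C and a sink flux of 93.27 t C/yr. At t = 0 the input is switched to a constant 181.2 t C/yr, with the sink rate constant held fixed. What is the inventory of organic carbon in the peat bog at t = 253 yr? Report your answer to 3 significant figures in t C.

The sink rate constant is k = F₀/M₀ = 93.27/61130 = 0.001526 yr⁻¹.
Solving dM/dt = F₁ − kM with M(0) = M₀ gives M(t) = F₁/k + (M₀ − F₁/k)·e^(−kt).
F₁/k = 181.2/0.001526 = 118760 t C; kt = 0.001526 × 253 = 0.3860, e^(−kt) = 0.6798.
M(253) = 118760 + (61130 − 118760) × 0.6798 = 118760 − 39170 = 79586 t C.

79600 t C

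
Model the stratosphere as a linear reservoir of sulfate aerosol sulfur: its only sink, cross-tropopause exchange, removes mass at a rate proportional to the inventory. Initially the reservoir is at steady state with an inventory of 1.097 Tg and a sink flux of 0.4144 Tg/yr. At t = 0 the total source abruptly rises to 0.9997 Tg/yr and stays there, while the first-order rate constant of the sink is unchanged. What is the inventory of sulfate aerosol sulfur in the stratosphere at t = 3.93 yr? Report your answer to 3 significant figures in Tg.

2.30 Tg

Residence time τ = M₀/F₀ = 2.647 yr. The eventual steady state is M_∞ = M₀·(F₁/F₀) = 1.097 × 0.9997/0.4144 = 2.6464 Tg.
The anomaly ΔM(t) = M(t) − M_∞ decays as ΔM₀·e^(−t/τ) with ΔM₀ = 1.097 − 2.6464 = −1.549 Tg.
At t = 3.93 yr, e^(−t/τ) = e^(−1.485) = 0.2266, so ΔM = −0.3511 Tg and M = 2.6464 − 0.3511 = 2.2953 Tg.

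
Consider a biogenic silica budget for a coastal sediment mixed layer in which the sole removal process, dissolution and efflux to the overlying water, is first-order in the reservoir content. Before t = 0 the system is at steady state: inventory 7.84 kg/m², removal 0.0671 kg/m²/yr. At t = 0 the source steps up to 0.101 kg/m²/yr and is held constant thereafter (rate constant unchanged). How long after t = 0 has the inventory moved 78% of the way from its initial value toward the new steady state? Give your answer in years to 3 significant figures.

τ = M₀/F₀ = 7.84/0.0671 = 116.8 yr.
The remaining gap fraction is e^(−t/τ); 78% covered ⇒ e^(−t/τ) = 0.220.
t = −τ ln(0.220) = 116.8 × 1.514 = 176.9 yr.

177 yr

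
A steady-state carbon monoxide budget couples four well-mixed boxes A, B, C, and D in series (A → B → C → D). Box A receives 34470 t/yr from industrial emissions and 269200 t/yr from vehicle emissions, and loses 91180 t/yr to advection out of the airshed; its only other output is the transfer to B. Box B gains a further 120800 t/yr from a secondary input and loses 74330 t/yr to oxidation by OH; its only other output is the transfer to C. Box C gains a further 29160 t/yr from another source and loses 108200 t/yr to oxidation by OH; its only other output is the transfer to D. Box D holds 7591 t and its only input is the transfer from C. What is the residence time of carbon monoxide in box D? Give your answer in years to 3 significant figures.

0.0422 yr

Box A: F(A→B) = (34470 + 269200) − 91180 = 212490 t/yr.
Box B: F(B→C) = (212490 + 120800) − 74330 = 258960 t/yr.
Box C: F(C→D) = (258960 + 29160) − 108200 = 179920 t/yr.
Box D throughput = its input = 179920 t/yr; τ = 7591 / 179920 = 0.04219 yr.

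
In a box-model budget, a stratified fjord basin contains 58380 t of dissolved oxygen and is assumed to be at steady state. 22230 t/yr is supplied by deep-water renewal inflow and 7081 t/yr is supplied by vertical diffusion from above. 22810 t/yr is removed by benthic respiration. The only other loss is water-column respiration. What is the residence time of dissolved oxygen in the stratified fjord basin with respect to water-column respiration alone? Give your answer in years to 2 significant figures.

9.0 yr

At steady state ΣF_in = ΣF_out.
ΣF_in = 22230 + 7081 = 29311 t/yr.
Water-column respiration flux = ΣF_in − (22810) = 29311 − 22810 = 6501 t/yr.
τ = M / F = 58380 / 6501 = 8.980 yr.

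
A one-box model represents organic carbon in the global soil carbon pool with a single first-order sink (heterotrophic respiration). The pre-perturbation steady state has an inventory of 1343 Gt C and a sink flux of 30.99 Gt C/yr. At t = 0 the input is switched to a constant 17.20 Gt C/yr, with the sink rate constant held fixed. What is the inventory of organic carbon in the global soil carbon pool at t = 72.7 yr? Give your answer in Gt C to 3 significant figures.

τ = M₀/F₀ = 1343/30.99 = 43.34 yr; rate constant k = 1/τ.
New steady state M_∞ = F₁/k = F₁·τ = 17.20 × 43.34 = 745.39 Gt C.
M(t) = M_∞ + (M₀ − M_∞)·e^(−t/τ); t/τ = 72.7/43.34 = 1.678, so e^(−t/τ) = 0.1868.
M(t) = 745.39 + 597.6 × 0.1868 = 857.04 Gt C.

857 Gt C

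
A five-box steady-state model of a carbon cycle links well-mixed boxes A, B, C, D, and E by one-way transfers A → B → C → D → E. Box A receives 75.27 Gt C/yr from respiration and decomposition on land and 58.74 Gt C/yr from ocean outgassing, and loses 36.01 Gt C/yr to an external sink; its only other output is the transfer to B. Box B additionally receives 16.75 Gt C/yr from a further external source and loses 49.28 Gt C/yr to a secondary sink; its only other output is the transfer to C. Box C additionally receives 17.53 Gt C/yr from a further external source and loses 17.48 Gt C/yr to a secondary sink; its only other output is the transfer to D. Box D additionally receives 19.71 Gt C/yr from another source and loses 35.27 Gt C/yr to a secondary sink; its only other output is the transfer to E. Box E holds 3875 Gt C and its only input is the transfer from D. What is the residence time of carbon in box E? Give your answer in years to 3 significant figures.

Box A: F(A→B) = (75.27 + 58.74) − 36.01 = 98.000 Gt C/yr.
Box B: F(B→C) = (98.000 + 16.75) − 49.28 = 65.470 Gt C/yr.
Box C: F(C→D) = (65.470 + 17.53) − 17.48 = 65.520 Gt C/yr.
Box D: F(D→E) = (65.520 + 19.71) − 35.27 = 49.960 Gt C/yr.
Box E throughput = its input = 49.960 Gt C/yr; τ = 3875 / 49.960 = 77.56 yr.

77.6 yr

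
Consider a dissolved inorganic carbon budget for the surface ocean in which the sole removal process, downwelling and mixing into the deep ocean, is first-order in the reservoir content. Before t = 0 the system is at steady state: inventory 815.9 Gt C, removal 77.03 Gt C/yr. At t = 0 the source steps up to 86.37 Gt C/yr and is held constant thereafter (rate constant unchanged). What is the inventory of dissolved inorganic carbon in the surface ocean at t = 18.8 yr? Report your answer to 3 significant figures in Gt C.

The sink rate constant is k = F₀/M₀ = 77.03/815.9 = 0.09441 yr⁻¹.
Solving dM/dt = F₁ − kM with M(0) = M₀ gives M(t) = F₁/k + (M₀ − F₁/k)·e^(−kt).
F₁/k = 86.37/0.09441 = 914.83 Gt C; kt = 0.09441 × 18.8 = 1.775, e^(−kt) = 0.1695.
M(18.8) = 914.83 + (815.9 − 914.83) × 0.1695 = 914.83 − 16.77 = 898.06 Gt C.

898 Gt C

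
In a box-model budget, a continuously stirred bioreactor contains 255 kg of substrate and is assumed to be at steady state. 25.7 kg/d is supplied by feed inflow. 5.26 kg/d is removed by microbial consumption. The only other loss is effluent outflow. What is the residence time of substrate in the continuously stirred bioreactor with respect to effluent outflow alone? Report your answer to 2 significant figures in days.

At steady state ΣF_in = ΣF_out.
ΣF_in = 25.700 kg/d.
Effluent outflow flux = ΣF_in − (5.26) = 25.700 − 5.260 = 20.44 kg/d.
τ = M / F = 255 / 20.44 = 12.48 d.

12 d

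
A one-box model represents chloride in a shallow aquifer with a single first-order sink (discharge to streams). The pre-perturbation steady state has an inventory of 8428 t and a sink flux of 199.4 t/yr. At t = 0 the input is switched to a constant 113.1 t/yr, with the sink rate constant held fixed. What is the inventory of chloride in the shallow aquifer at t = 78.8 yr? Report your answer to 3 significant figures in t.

5350 t

τ = M₀/F₀ = 8428/199.4 = 42.27 yr; rate constant k = 1/τ.
New steady state M_∞ = F₁/k = F₁·τ = 113.1 × 42.27 = 4780.4 t.
M(t) = M_∞ + (M₀ − M_∞)·e^(−t/τ); t/τ = 78.8/42.27 = 1.864, so e^(−t/τ) = 0.1550.
M(t) = 4780.4 + 3648 × 0.1550 = 5345.7 t.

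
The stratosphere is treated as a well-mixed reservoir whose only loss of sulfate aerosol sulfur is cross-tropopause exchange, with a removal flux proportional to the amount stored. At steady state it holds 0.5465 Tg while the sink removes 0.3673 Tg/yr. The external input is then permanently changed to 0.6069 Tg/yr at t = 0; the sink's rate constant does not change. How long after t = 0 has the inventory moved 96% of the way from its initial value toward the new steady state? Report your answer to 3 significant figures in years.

τ = M₀/F₀ = 0.5465/0.3673 = 1.488 yr.
The remaining gap fraction is e^(−t/τ); 96% covered ⇒ e^(−t/τ) = 0.0400.
t = −τ ln(0.0400) = 1.488 × 3.219 = 4.789 yr.

4.79 yr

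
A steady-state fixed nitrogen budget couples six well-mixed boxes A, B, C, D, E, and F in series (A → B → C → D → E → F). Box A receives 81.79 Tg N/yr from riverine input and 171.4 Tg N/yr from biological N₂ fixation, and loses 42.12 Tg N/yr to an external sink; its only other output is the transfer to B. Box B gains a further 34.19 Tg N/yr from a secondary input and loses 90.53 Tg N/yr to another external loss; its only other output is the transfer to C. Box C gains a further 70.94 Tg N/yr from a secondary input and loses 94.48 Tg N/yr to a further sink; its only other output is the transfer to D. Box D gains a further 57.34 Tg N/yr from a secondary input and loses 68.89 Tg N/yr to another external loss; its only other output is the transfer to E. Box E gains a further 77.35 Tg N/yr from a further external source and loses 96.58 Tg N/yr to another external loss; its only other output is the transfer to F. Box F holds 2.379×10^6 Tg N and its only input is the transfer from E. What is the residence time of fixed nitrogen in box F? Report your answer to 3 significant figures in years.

23700 yr

Box A: F(A→B) = (81.79 + 171.4) − 42.12 = 211.07 Tg N/yr.
Box B: F(B→C) = (211.07 + 34.19) − 90.53 = 154.73 Tg N/yr.
Box C: F(C→D) = (154.73 + 70.94) − 94.48 = 131.19 Tg N/yr.
Box D: F(D→E) = (131.19 + 57.34) − 68.89 = 119.64 Tg N/yr.
Box E: F(E→F) = (119.64 + 77.35) − 96.58 = 100.41 Tg N/yr.
Box F throughput = its input = 100.41 Tg N/yr; τ = 2.379×10^6 / 100.41 = 23690 yr.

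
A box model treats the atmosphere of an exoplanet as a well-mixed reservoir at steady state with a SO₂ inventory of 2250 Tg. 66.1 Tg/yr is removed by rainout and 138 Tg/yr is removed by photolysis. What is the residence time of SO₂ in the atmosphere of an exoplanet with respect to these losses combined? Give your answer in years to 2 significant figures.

11 yr

Total removal = 66.10 + 138.0 = 204.10 Tg/yr.
τ = M / ΣF_out = 2250 / 204.10 = 11.02 yr.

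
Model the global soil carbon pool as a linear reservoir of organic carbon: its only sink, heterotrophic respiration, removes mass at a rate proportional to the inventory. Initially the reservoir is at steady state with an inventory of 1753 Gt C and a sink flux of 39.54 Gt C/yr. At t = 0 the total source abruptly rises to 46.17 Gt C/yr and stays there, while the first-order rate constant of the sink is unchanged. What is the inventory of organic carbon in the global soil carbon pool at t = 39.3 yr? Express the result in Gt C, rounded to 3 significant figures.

τ = M₀/F₀ = 1753/39.54 = 44.33 yr; rate constant k = 1/τ.
New steady state M_∞ = F₁/k = F₁·τ = 46.17 × 44.33 = 2046.9 Gt C.
M(t) = M_∞ + (M₀ − M_∞)·e^(−t/τ); t/τ = 39.3/44.33 = 0.8864, so e^(−t/τ) = 0.4121.
M(t) = 2046.9 − 293.9 × 0.4121 = 1925.8 Gt C.

1930 Gt C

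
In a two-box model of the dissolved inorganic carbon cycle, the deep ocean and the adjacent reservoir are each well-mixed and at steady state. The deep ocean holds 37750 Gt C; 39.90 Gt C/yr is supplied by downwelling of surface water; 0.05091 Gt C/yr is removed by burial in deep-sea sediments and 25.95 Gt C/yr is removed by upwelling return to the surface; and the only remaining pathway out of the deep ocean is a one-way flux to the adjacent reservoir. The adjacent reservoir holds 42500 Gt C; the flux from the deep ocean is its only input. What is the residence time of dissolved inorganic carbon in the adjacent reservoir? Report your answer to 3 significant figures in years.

Balance the deep ocean: ΣF_in = 39.900 Gt C/yr.
Flux to the adjacent reservoir = ΣF_in − (0.05091 + 25.95) = 13.899 Gt C/yr.
At steady state the output of the adjacent reservoir equals its input, 13.899 Gt C/yr.
τ = M / F = 42500 / 13.899 = 3058 yr.

3060 yr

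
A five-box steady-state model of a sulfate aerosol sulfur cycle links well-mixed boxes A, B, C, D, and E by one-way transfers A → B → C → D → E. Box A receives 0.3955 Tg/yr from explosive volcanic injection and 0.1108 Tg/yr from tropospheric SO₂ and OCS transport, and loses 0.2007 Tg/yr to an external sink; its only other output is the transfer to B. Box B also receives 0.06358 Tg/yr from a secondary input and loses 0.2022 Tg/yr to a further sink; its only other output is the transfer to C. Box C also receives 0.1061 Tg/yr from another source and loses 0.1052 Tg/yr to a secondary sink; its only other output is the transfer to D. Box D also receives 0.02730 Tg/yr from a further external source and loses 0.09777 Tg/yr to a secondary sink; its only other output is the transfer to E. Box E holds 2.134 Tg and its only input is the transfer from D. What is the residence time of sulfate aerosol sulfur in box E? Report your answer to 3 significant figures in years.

21.9 yr

Box A: F(A→B) = (0.3955 + 0.1108) − 0.2007 = 0.30560 Tg/yr.
Box B: F(B→C) = (0.30560 + 0.06358) − 0.2022 = 0.16698 Tg/yr.
Box C: F(C→D) = (0.16698 + 0.1061) − 0.1052 = 0.16788 Tg/yr.
Box D: F(D→E) = (0.16788 + 0.02730) − 0.09777 = 0.097410 Tg/yr.
Box E throughput = its input = 0.097410 Tg/yr; τ = 2.134 / 0.097410 = 21.91 yr.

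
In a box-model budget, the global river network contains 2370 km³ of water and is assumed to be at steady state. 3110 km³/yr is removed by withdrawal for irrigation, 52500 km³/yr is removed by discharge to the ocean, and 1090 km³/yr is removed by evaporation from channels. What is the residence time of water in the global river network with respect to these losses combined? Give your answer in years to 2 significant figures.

0.042 yr

Total removal = 3110 + 52500 + 1090 = 56700 km³/yr.
τ = M / ΣF_out = 2370 / 56700 = 0.04180 yr.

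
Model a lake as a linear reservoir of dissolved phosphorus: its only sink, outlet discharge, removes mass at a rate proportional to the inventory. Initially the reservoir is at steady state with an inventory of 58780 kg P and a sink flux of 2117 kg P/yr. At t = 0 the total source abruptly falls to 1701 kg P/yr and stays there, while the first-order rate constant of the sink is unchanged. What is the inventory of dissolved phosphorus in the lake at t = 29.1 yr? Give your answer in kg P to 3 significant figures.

τ = M₀/F₀ = 58780/2117 = 27.77 yr; rate constant k = 1/τ.
New steady state M_∞ = F₁/k = F₁·τ = 1701 × 27.77 = 47229 kg P.
M(t) = M_∞ + (M₀ − M_∞)·e^(−t/τ); t/τ = 29.1/27.77 = 1.048, so e^(−t/τ) = 0.3506.
M(t) = 47229 + 11550 × 0.3506 = 51279 kg P.

51300 kg P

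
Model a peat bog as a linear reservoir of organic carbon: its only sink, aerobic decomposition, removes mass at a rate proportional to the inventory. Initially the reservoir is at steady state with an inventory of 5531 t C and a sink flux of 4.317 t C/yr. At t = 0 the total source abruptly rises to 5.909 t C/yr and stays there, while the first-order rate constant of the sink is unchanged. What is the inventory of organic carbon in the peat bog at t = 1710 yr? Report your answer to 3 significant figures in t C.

Residence time τ = M₀/F₀ = 1281 yr. The eventual steady state is M_∞ = M₀·(F₁/F₀) = 5531 × 5.909/4.317 = 7570.7 t C.
The anomaly ΔM(t) = M(t) − M_∞ decays as ΔM₀·e^(−t/τ) with ΔM₀ = 5531 − 7570.7 = −2040 t C.
At t = 1710 yr, e^(−t/τ) = e^(−1.335) = 0.2632, so ΔM = −536.9 t C and M = 7570.7 − 536.9 = 7033.8 t C.

7030 t C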